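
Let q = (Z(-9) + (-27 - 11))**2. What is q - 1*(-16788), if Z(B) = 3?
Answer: 18013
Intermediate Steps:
q = 1225 (q = (3 + (-27 - 11))**2 = (3 - 38)**2 = (-35)**2 = 1225)
q - 1*(-16788) = 1225 - 1*(-16788) = 1225 + 16788 = 18013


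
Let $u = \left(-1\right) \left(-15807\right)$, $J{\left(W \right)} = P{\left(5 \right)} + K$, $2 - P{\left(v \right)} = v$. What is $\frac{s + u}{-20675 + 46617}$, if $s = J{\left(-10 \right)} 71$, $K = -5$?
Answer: $\frac{2177}{3706} \approx 0.58743$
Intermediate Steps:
$P{\left(v \right)} = 2 - v$
$J{\left(W \right)} = -8$ ($J{\left(W \right)} = \left(2 - 5\right) - 5 = -3 - 5 = -8$)
$u = 15807$
$s = -568$ ($s = \left(-8\right) 71 = -568$)
$\frac{s + u}{-20675 + 46617} = \frac{-568 + 15807}{-20675 + 46617} = \frac{15239}{25942} = 15239 \cdot \frac{1}{25942} = \frac{2177}{3706}$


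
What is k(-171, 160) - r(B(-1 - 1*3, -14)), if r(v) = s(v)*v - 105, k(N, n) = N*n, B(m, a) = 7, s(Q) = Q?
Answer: -27304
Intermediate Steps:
r(v) = -105 + v² (r(v) = v*v - 105 = v² - 105 = -105 + v²)
k(-171, 160) - r(B(-1 - 1*3, -14)) = -171*160 - (-105 + 7²) = -27360 - (-105 + 49) = -27360 - 1*(-56) = -27360 + 56 = -27304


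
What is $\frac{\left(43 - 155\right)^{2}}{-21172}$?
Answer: $- \frac{3136}{5293} \approx -0.59248$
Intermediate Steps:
$\frac{\left(43 - 155\right)^{2}}{-21172} = \left(-112\right)^{2} \left(- \frac{1}{21172}\right) = 12544 \left(- \frac{1}{21172}\right) = - \frac{3136}{5293}$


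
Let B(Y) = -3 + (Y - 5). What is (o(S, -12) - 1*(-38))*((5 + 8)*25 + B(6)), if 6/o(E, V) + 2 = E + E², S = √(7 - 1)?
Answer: 65246/5 - 969*√6/5 ≈ 12574.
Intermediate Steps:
B(Y) = -8 + Y (B(Y) = -3 + (-5 + Y) = -8 + Y)
S = √6 ≈ 2.4495
o(E, V) = 6/(-2 + E + E²) (o(E, V) = 6/(-2 + (E + E²)) = 6/(-2 + E + E²))
(o(S, -12) - 1*(-38))*((5 + 8)*25 + B(6)) = (6/(-2 + √6 + (√6)²) - 1*(-38))*((5 + 8)*25 + (-8 + 6)) = (6/(-2 + √6 + 6) + 38)*(13*25 - 2) = (6/(4 + √6) + 38)*(325 - 2) = (38 + 6/(4 + √6))*323 = 12274 + 1938/(4 + √6)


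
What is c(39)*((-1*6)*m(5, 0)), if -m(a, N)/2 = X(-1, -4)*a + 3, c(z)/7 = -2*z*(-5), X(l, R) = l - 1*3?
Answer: -556920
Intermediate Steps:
X(l, R) = -3 + l (X(l, R) = l - 3 = -3 + l)
c(z) = 70*z (c(z) = 7*(-2*z*(-5)) = 7*(10*z) = 70*z)
m(a, N) = -6 + 8*a (m(a, N) = -2*((-3 - 1)*a + 3) = -2*(-4*a + 3) = -2*(3 - 4*a) = -6 + 8*a)
c(39)*((-1*6)*m(5, 0)) = (70*39)*((-1*6)*(-6 + 8*5)) = 2730*(-6*(-6 + 40)) = 2730*(-6*34) = 2730*(-204) = -556920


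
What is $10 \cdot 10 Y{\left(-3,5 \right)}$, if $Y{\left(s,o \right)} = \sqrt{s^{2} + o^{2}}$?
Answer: $100 \sqrt{34} \approx 583.1$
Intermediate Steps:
$Y{\left(s,o \right)} = \sqrt{o^{2} + s^{2}}$
$10 \cdot 10 Y{\left(-3,5 \right)} = 10 \cdot 10 \sqrt{5^{2} + \left(-3\right)^{2}} = 100 \sqrt{25 + 9} = 100 \sqrt{34}$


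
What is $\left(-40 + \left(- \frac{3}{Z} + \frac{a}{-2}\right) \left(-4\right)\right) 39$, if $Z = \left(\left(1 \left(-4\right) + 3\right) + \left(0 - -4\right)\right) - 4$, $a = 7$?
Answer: $-1482$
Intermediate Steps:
$Z = -1$ ($Z = \left(\left(-4 + 3\right) + \left(0 + 4\right)\right) - 4 = \left(-1 + 4\right) - 4 = 3 - 4 = -1$)
$\left(-40 + \left(- \frac{3}{Z} + \frac{a}{-2}\right) \left(-4\right)\right) 39 = \left(-40 + \left(- \frac{3}{-1} + \frac{7}{-2}\right) \left(-4\right)\right) 39 = \left(-40 + \left(\left(-3\right) \left(-1\right) + 7 \left(- \frac{1}{2}\right)\right) \left(-4\right)\right) 39 = \left(-40 + \left(3 - \frac{7}{2}\right) \left(-4\right)\right) 39 = \left(-40 - -2\right) 39 = \left(-40 + 2\right) 39 = \left(-38\right) 39 = -1482$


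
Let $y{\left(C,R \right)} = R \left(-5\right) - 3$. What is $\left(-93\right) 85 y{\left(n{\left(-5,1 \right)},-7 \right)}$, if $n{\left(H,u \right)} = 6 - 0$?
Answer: $-252960$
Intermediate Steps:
$n{\left(H,u \right)} = 6$ ($n{\left(H,u \right)} = 6 + 0 = 6$)
$y{\left(C,R \right)} = -3 - 5 R$ ($y{\left(C,R \right)} = - 5 R - 3 = -3 - 5 R$)
$\left(-93\right) 85 y{\left(n{\left(-5,1 \right)},-7 \right)} = \left(-93\right) 85 \left(-3 - -35\right) = - 7905 \left(-3 + 35\right) = \left(-7905\right) 32 = -252960$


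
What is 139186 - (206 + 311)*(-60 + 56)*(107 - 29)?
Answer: 300490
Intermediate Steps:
139186 - (206 + 311)*(-60 + 56)*(107 - 29) = 139186 - 517*(-4*78) = 139186 - 517*(-312) = 139186 - 1*(-161304) = 139186 + 161304 = 300490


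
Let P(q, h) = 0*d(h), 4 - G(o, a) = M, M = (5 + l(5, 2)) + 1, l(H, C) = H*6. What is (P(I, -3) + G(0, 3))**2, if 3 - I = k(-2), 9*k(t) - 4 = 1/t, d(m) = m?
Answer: 1024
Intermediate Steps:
l(H, C) = 6*H
k(t) = 4/9 + 1/(9*t)
I = 47/18 (I = 3 - (1 + 4*(-2))/(9*(-2)) = 3 - (-1)*(1 - 8)/(9*2) = 3 - (-1)*(-7)/(9*2) = 3 - 1*7/18 = 3 - 7/18 = 47/18 ≈ 2.6111)
M = 36 (M = (5 + 6*5) + 1 = (5 + 30) + 1 = 35 + 1 = 36)
G(o, a) = -32 (G(o, a) = 4 - 1*36 = 4 - 36 = -32)
P(q, h) = 0 (P(q, h) = 0*h = 0)
(P(I, -3) + G(0, 3))**2 = (0 - 32)**2 = (-32)**2 = 1024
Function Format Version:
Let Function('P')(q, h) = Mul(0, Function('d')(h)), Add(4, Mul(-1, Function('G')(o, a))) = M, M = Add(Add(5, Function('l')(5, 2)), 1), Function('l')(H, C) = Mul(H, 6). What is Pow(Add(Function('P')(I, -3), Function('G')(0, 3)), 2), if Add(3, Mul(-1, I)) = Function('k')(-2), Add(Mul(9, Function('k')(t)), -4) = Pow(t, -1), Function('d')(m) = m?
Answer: 1024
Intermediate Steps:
Function('l')(H, C) = Mul(6, H)
Function('k')(t) = Add(Rational(4, 9), Mul(Rational(1, 9), Pow(t, -1)))
I = Rational(47, 18) (I = Add(3, Mul(-1, Mul(Rational(1, 9), Pow(-2, -1), Add(1, Mul(4, -2))))) = Add(3, Mul(-1, Mul(Rational(1, 9), Rational(-1, 2), Add(1, -8)))) = Add(3, Mul(-1, Mul(Rational(1, 9), Rational(-1, 2), -7))) = Add(3, Mul(-1, Rational(7, 18))) = Add(3, Rational(-7, 18)) = Rational(47, 18) ≈ 2.6111)
M = 36 (M = Add(Add(5, Mul(6, 5)), 1) = Add(Add(5, 30), 1) = Add(35, 1) = 36)
Function('G')(o, a) = -32 (Function('G')(o, a) = Add(4, Mul(-1, 36)) = Add(4, -36) = -32)
Function('P')(q, h) = 0 (Function('P')(q, h) = Mul(0, h) = 0)
Pow(Add(Function('P')(I, -3), Function('G')(0, 3)), 2) = Pow(Add(0, -32), 2) = Pow(-32, 2) = 1024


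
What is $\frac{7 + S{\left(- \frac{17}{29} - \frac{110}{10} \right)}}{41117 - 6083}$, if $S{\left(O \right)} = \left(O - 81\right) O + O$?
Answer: $\frac{898303}{29463594} \approx 0.030489$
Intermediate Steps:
$S{\left(O \right)} = O + O \left(-81 + O\right)$ ($S{\left(O \right)} = \left(-81 + O\right) O + O = O \left(-81 + O\right) + O = O + O \left(-81 + O\right)$)
$\frac{7 + S{\left(- \frac{17}{29} - \frac{110}{10} \right)}}{41117 - 6083} = \frac{7 + \left(- \frac{17}{29} - \frac{110}{10}\right) \left(-80 - \left(11 + \frac{17}{29}\right)\right)}{41117 - 6083} = \frac{7 + \left(\left(-17\right) \frac{1}{29} - 11\right) \left(-80 - \frac{336}{29}\right)}{35034} = \left(7 + \left(- \frac{17}{29} - 11\right) \left(-80 - \frac{336}{29}\right)\right) \frac{1}{35034} = \left(7 - \frac{336 \left(-80 - \frac{336}{29}\right)}{29}\right) \frac{1}{35034} = \left(7 - - \frac{892416}{841}\right) \frac{1}{35034} = \left(7 + \frac{892416}{841}\right) \frac{1}{35034} = \frac{898303}{841} \cdot \frac{1}{35034} = \frac{898303}{29463594}$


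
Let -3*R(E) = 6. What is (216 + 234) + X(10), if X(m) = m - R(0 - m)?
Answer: 462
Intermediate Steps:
R(E) = -2 (R(E) = -1/3*6 = -2)
X(m) = 2 + m (X(m) = m - 1*(-2) = m + 2 = 2 + m)
(216 + 234) + X(10) = (216 + 234) + (2 + 10) = 450 + 12 = 462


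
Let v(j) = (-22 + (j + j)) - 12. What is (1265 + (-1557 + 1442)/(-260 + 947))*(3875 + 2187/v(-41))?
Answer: 97172039555/19923 ≈ 4.8774e+6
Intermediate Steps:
v(j) = -34 + 2*j (v(j) = (-22 + 2*j) - 12 = -34 + 2*j)
(1265 + (-1557 + 1442)/(-260 + 947))*(3875 + 2187/v(-41)) = (1265 + (-1557 + 1442)/(-260 + 947))*(3875 + 2187/(-34 + 2*(-41))) = (1265 - 115/687)*(3875 + 2187/(-34 - 82)) = (1265 - 115*1/687)*(3875 + 2187/(-116)) = (1265 - 115/687)*(3875 + 2187*(-1/116)) = 868940*(3875 - 2187/116)/687 = (868940/687)*(447313/116) = 97172039555/19923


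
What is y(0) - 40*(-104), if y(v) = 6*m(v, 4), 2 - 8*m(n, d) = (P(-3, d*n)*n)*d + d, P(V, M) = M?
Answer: 8317/2 ≈ 4158.5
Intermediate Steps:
m(n, d) = ¼ - d/8 - d²*n²/8 (m(n, d) = ¼ - (((d*n)*n)*d + d)/8 = ¼ - ((d*n²)*d + d)/8 = ¼ - (d²*n² + d)/8 = ¼ - (d + d²*n²)/8 = ¼ + (-d/8 - d²*n²/8) = ¼ - d/8 - d²*n²/8)
y(v) = -3/2 - 12*v² (y(v) = 6*(¼ - ⅛*4 - ⅛*4²*v²) = 6*(¼ - ½ - ⅛*16*v²) = 6*(¼ - ½ - 2*v²) = 6*(-¼ - 2*v²) = -3/2 - 12*v²)
y(0) - 40*(-104) = (-3/2 - 12*0²) - 40*(-104) = (-3/2 - 12*0) + 4160 = (-3/2 + 0) + 4160 = -3/2 + 4160 = 8317/2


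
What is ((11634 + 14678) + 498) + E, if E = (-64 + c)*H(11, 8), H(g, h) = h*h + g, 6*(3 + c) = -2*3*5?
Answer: 21410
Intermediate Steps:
c = -8 (c = -3 + (-2*3*5)/6 = -3 + (-6*5)/6 = -3 + (1/6)*(-30) = -3 - 5 = -8)
H(g, h) = g + h**2 (H(g, h) = h**2 + g = g + h**2)
E = -5400 (E = (-64 - 8)*(11 + 8**2) = -72*(11 + 64) = -72*75 = -5400)
((11634 + 14678) + 498) + E = ((11634 + 14678) + 498) - 5400 = (26312 + 498) - 5400 = 26810 - 5400 = 21410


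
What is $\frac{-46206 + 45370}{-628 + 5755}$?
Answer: $- \frac{836}{5127} \approx -0.16306$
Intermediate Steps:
$\frac{-46206 + 45370}{-628 + 5755} = - \frac{836}{5127}$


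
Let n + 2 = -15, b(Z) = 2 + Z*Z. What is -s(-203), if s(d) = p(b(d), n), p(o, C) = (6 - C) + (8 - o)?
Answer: 41180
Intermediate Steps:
b(Z) = 2 + Z**2
n = -17 (n = -2 - 15 = -17)
p(o, C) = 14 - C - o
s(d) = 29 - d**2 (s(d) = 14 - 1*(-17) - (2 + d**2) = 14 + 17 + (-2 - d**2) = 29 - d**2)
-s(-203) = -(29 - 1*(-203)**2) = -(29 - 1*41209) = -(29 - 41209) = -1*(-41180) = 41180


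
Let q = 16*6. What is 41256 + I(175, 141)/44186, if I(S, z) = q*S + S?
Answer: 1822954591/44186 ≈ 41256.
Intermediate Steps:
q = 96
I(S, z) = 97*S (I(S, z) = 96*S + S = 97*S)
41256 + I(175, 141)/44186 = 41256 + (97*175)/44186 = 41256 + 16975*(1/44186) = 41256 + 16975/44186 = 1822954591/44186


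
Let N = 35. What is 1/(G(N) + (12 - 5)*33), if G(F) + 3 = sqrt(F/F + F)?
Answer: 1/234 ≈ 0.0042735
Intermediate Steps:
G(F) = -3 + sqrt(1 + F) (G(F) = -3 + sqrt(F/F + F) = -3 + sqrt(1 + F))
1/(G(N) + (12 - 5)*33) = 1/((-3 + sqrt(1 + 35)) + (12 - 5)*33) = 1/((-3 + sqrt(36)) + 7*33) = 1/((-3 + 6) + 231) = 1/(3 + 231) = 1/234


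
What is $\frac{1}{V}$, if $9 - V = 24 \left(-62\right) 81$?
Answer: $\frac{1}{120537} \approx 8.2962 \cdot 10^{-6}$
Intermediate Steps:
$V = 120537$ ($V = 9 - 24 \left(-62\right) 81 = 9 - \left(-1488\right) 81 = 9 - -120528 = 9 + 120528 = 120537$)
$\frac{1}{V} = \frac{1}{120537}$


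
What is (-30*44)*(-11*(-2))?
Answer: -29040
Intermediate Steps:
(-30*44)*(-11*(-2)) = -1320*22 = -29040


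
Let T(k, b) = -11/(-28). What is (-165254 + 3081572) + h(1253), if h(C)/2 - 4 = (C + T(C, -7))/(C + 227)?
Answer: 12085261963/4144 ≈ 2.9163e+6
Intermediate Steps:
T(k, b) = 11/28 (T(k, b) = -11*(-1/28) = 11/28)
h(C) = 8 + 2*(11/28 + C)/(227 + C) (h(C) = 8 + 2*((C + 11/28)/(C + 227)) = 8 + 2*((11/28 + C)/(227 + C)) = 8 + 2*(11/28 + C)/(227 + C))
(-165254 + 3081572) + h(1253) = (-165254 + 3081572) + 5*(5087 + 28*1253)/(14*(227 + 1253)) = 2916318 + (5/14)*(5087 + 35084)/1480 = 2916318 + (5/14)*(1/1480)*40171 = 2916318 + 40171/4144 = 12085261963/4144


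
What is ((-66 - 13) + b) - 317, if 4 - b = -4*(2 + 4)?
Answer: -368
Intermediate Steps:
b = 28 (b = 4 - (-4)*(2 + 4) = 4 - (-4)*6 = 4 - 1*(-24) = 4 + 24 = 28)
((-66 - 13) + b) - 317 = ((-66 - 13) + 28) - 317 = (-79 + 28) - 317 = -51 - 317 = -368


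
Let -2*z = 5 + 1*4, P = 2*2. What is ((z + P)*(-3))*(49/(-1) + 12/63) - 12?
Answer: -1193/14 ≈ -85.214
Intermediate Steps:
P = 4
z = -9/2 (z = -(5 + 1*4)/2 = -(5 + 4)/2 = -½*9 = -9/2 ≈ -4.5000)
((z + P)*(-3))*(49/(-1) + 12/63) - 12 = ((-9/2 + 4)*(-3))*(49/(-1) + 12/63) - 12 = (-½*(-3))*(49*(-1) + 12*(1/63)) - 12 = 3*(-49 + 4/21)/2 - 12 = (3/2)*(-1025/21) - 12 = -1025/14 - 12 = -1193/14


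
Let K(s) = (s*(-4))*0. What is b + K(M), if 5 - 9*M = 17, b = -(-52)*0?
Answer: 0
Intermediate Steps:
b = 0 (b = -1*0 = 0)
M = -4/3 (M = 5/9 - ⅑*17 = 5/9 - 17/9 = -4/3 ≈ -1.3333)
K(s) = 0 (K(s) = -4*s*0 = 0)
b + K(M) = 0 + 0 = 0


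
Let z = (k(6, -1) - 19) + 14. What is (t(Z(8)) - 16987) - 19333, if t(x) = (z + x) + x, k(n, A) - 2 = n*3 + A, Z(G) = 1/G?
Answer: -145223/4 ≈ -36306.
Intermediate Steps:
k(n, A) = 2 + A + 3*n (k(n, A) = 2 + (n*3 + A) = 2 + (3*n + A) = 2 + (A + 3*n) = 2 + A + 3*n)
z = 14 (z = ((2 - 1 + 3*6) - 19) + 14 = ((2 - 1 + 18) - 19) + 14 = (19 - 19) + 14 = 0 + 14 = 14)
t(x) = 14 + 2*x (t(x) = (14 + x) + x = 14 + 2*x)
(t(Z(8)) - 16987) - 19333 = ((14 + 2/8) - 16987) - 19333 = ((14 + 2*(⅛)) - 16987) - 19333 = ((14 + ¼) - 16987) - 19333 = (57/4 - 16987) - 19333 = -67891/4 - 19333 = -145223/4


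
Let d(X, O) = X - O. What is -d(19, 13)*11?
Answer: -66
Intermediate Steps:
-d(19, 13)*11 = -(19 - 1*13)*11 = -(19 - 13)*11 = -6*11 = -1*66 = -66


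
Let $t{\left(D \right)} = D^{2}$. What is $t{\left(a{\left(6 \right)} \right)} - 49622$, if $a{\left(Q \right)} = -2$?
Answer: $-49618$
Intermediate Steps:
$t{\left(a{\left(6 \right)} \right)} - 49622 = \left(-2\right)^{2} - 49622 = 4 - 49622 = -49618$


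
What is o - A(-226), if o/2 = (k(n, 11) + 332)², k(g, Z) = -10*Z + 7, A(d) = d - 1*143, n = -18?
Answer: 105251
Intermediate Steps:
A(d) = -143 + d (A(d) = d - 143 = -143 + d)
k(g, Z) = 7 - 10*Z
o = 104882 (o = 2*((7 - 10*11) + 332)² = 2*((7 - 110) + 332)² = 2*(-103 + 332)² = 2*229² = 2*52441 = 104882)
o - A(-226) = 104882 - (-143 - 226) = 104882 - 1*(-369) = 104882 + 369 = 105251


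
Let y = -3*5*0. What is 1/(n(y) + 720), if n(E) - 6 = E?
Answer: 1/726 ≈ 0.0013774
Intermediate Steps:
y = 0 (y = -15*0 = 0)
n(E) = 6 + E
1/(n(y) + 720) = 1/((6 + 0) + 720) = 1/(6 + 720) = 1/726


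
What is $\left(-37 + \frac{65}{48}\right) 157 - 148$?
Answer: $- \frac{275731}{48} \approx -5744.4$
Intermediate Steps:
$\left(-37 + \frac{65}{48}\right) 157 - 148 = \left(- \frac{1711}{48}\right) 157 - 148 = - \frac{268627}{48} - 148 = - \frac{275731}{48}$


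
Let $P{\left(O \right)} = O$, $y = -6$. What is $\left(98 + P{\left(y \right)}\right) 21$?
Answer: $1932$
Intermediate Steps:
$\left(98 + P{\left(y \right)}\right) 21 = \left(98 - 6\right) 21 = 92 \cdot 21 = 1932$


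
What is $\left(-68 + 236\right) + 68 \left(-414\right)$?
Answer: $-27984$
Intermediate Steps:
$\left(-68 + 236\right) + 68 \left(-414\right) = 168 - 28152 = -27984$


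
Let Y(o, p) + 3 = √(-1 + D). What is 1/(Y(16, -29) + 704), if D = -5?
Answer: 701/491407 - I*√6/491407 ≈ 0.0014265 - 4.9846e-6*I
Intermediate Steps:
Y(o, p) = -3 + I*√6 (Y(o, p) = -3 + √(-1 - 5) = -3 + √(-6) = -3 + I*√6)
1/(Y(16, -29) + 704) = 1/((-3 + I*√6) + 704) = 1/(701 + I*√6)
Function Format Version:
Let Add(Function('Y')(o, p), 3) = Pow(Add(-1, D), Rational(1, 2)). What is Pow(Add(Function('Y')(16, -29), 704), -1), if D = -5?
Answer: Add(Rational(701, 491407), Mul(Rational(-1, 491407), I, Pow(6, Rational(1, 2)))) ≈ Add(0.0014265, Mul(-4.9846e-6, I))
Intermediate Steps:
Function('Y')(o, p) = Add(-3, Mul(I, Pow(6, Rational(1, 2)))) (Function('Y')(o, p) = Add(-3, Pow(Add(-1, -5), Rational(1, 2))) = Add(-3, Pow(-6, Rational(1, 2))) = Add(-3, Mul(I, Pow(6, Rational(1, 2)))))
Pow(Add(Function('Y')(16, -29), 704), -1) = Pow(Add(Add(-3, Mul(I, Pow(6, Rational(1, 2)))), 704), -1) = Pow(Add(701, Mul(I, Pow(6, Rational(1, 2)))), -1)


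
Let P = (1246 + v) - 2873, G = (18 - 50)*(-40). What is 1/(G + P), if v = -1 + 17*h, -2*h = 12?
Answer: -1/450 ≈ -0.0022222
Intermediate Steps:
h = -6 (h = -½*12 = -6)
v = -103 (v = -1 + 17*(-6) = -1 - 102 = -103)
G = 1280 (G = -32*(-40) = 1280)
P = -1730 (P = (1246 - 103) - 2873 = 1143 - 2873 = -1730)
1/(G + P) = 1/(1280 - 1730) = 1/(-450) = -1/450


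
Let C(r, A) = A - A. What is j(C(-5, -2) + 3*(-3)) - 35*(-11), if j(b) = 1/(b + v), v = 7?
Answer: 769/2 ≈ 384.50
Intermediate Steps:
C(r, A) = 0
j(b) = 1/(7 + b) (j(b) = 1/(b + 7) = 1/(7 + b))
j(C(-5, -2) + 3*(-3)) - 35*(-11) = 1/(7 + (0 + 3*(-3))) - 35*(-11) = 1/(7 + (0 - 9)) + 385 = 1/(7 - 9) + 385 = 1/(-2) + 385 = -½ + 385 = 769/2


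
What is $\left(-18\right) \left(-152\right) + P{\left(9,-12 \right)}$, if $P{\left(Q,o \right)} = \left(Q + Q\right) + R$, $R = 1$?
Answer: $2755$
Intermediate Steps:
$P{\left(Q,o \right)} = 1 + 2 Q$ ($P{\left(Q,o \right)} = \left(Q + Q\right) + 1 = 2 Q + 1 = 1 + 2 Q$)
$\left(-18\right) \left(-152\right) + P{\left(9,-12 \right)} = \left(-18\right) \left(-152\right) + \left(1 + 2 \cdot 9\right) = 2736 + \left(1 + 18\right) = 2736 + 19 = 2755$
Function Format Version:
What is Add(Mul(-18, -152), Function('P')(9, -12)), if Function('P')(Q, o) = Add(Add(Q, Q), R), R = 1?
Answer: 2755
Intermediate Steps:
Function('P')(Q, o) = Add(1, Mul(2, Q)) (Function('P')(Q, o) = Add(Add(Q, Q), 1) = Add(Mul(2, Q), 1) = Add(1, Mul(2, Q)))
Add(Mul(-18, -152), Function('P')(9, -12)) = Add(Mul(-18, -152), Add(1, Mul(2, 9))) = Add(2736, Add(1, 18)) = Add(2736, 19) = 2755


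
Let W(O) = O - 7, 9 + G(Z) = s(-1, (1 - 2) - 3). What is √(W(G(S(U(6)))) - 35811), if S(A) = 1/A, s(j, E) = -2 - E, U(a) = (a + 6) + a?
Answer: 5*I*√1433 ≈ 189.27*I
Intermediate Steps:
U(a) = 6 + 2*a (U(a) = (6 + a) + a = 6 + 2*a)
G(Z) = -7 (G(Z) = -9 + (-2 - ((1 - 2) - 3)) = -9 + (-2 - (-1 - 3)) = -9 + (-2 - 1*(-4)) = -9 + (-2 + 4) = -9 + 2 = -7)
W(O) = -7 + O
√(W(G(S(U(6)))) - 35811) = √((-7 - 7) - 35811) = √(-14 - 35811) = √(-35825) = 5*I*√1433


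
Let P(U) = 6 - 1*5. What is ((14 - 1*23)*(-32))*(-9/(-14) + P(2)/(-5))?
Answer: 4464/35 ≈ 127.54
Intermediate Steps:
P(U) = 1 (P(U) = 6 - 5 = 1)
((14 - 1*23)*(-32))*(-9/(-14) + P(2)/(-5)) = ((14 - 1*23)*(-32))*(-9/(-14) + 1/(-5)) = ((14 - 23)*(-32))*(-9*(-1/14) + 1*(-⅕)) = (-9*(-32))*(9/14 - ⅕) = 288*(31/70) = 4464/35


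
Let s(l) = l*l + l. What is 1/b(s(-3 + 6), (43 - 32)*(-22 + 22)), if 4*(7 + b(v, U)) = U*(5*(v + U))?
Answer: -⅐ ≈ -0.14286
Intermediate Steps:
s(l) = l + l² (s(l) = l² + l = l + l²)
b(v, U) = -7 + U*(5*U + 5*v)/4 (b(v, U) = -7 + (U*(5*(v + U)))/4 = -7 + (U*(5*(U + v)))/4 = -7 + (U*(5*U + 5*v))/4 = -7 + U*(5*U + 5*v)/4)
1/b(s(-3 + 6), (43 - 32)*(-22 + 22)) = 1/(-7 + 5*((43 - 32)*(-22 + 22))²/4 + 5*((43 - 32)*(-22 + 22))*((-3 + 6)*(1 + (-3 + 6)))/4) = 1/(-7 + 5*(11*0)²/4 + 5*(11*0)*(3*(1 + 3))/4) = 1/(-7 + (5/4)*0² + (5/4)*0*(3*4)) = 1/(-7 + (5/4)*0 + (5/4)*0*12) = 1/(-7 + 0 + 0) = 1/(-7) = -⅐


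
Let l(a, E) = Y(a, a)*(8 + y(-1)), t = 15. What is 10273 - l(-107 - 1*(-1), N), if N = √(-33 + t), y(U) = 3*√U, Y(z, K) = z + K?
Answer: 11969 + 636*I ≈ 11969.0 + 636.0*I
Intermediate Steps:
Y(z, K) = K + z
N = 3*I*√2 (N = √(-33 + 15) = √(-18) = 3*I*√2 ≈ 4.2426*I)
l(a, E) = 2*a*(8 + 3*I) (l(a, E) = (a + a)*(8 + 3*√(-1)) = (2*a)*(8 + 3*I) = 2*a*(8 + 3*I))
10273 - l(-107 - 1*(-1), N) = 10273 - (-107 - 1*(-1))*(16 + 6*I) = 10273 - (-107 + 1)*(16 + 6*I) = 10273 - (-106)*(16 + 6*I) = 10273 - (-1696 - 636*I) = 10273 + (1696 + 636*I) = 11969 + 636*I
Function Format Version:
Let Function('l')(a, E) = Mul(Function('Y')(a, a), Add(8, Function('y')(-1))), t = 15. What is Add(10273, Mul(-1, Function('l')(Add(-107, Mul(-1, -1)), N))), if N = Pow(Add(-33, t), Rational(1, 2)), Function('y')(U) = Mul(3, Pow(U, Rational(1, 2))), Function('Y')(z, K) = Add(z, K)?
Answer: Add(11969, Mul(636, I)) ≈ Add(11969., Mul(636.00, I))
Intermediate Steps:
Function('Y')(z, K) = Add(K, z)
N = Mul(3, I, Pow(2, Rational(1, 2))) (N = Pow(Add(-33, 15), Rational(1, 2)) = Pow(-18, Rational(1, 2)) = Mul(3, I, Pow(2, Rational(1, 2))) ≈ Mul(4.2426, I))
Function('l')(a, E) = Mul(2, a, Add(8, Mul(3, I))) (Function('l')(a, E) = Mul(Add(a, a), Add(8, Mul(3, Pow(-1, Rational(1, 2))))) = Mul(Mul(2, a), Add(8, Mul(3, I))) = Mul(2, a, Add(8, Mul(3, I))))
Add(10273, Mul(-1, Function('l')(Add(-107, Mul(-1, -1)), N))) = Add(10273, Mul(-1, Mul(Add(-107, Mul(-1, -1)), Add(16, Mul(6, I))))) = Add(10273, Mul(-1, Mul(Add(-107, 1), Add(16, Mul(6, I))))) = Add(10273, Mul(-1, Mul(-106, Add(16, Mul(6, I))))) = Add(10273, Mul(-1, Add(-1696, Mul(-636, I)))) = Add(10273, Add(1696, Mul(636, I))) = Add(11969, Mul(636, I))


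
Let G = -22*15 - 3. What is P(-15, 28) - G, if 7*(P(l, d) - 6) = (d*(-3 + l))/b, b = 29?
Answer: 9759/29 ≈ 336.52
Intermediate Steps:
P(l, d) = 6 + d*(-3 + l)/203 (P(l, d) = 6 + ((d*(-3 + l))/29)/7 = 6 + ((d*(-3 + l))*(1/29))/7 = 6 + (d*(-3 + l)/29)/7 = 6 + d*(-3 + l)/203)
G = -333 (G = -330 - 3 = -333)
P(-15, 28) - G = (6 - 3/203*28 + (1/203)*28*(-15)) - 1*(-333) = (6 - 12/29 - 60/29) + 333 = 102/29 + 333 = 9759/29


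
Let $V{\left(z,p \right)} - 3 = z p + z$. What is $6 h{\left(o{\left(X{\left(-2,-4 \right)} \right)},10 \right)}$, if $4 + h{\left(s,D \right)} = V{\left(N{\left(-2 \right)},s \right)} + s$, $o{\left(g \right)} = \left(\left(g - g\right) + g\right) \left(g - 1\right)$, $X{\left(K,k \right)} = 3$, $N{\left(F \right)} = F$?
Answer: $-54$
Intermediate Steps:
$o{\left(g \right)} = g \left(-1 + g\right)$ ($o{\left(g \right)} = \left(0 + g\right) \left(-1 + g\right) = g \left(-1 + g\right)$)
$V{\left(z,p \right)} = 3 + z + p z$ ($V{\left(z,p \right)} = 3 + \left(z p + z\right) = 3 + \left(p z + z\right) = 3 + \left(z + p z\right) = 3 + z + p z$)
$h{\left(s,D \right)} = -3 - s$ ($h{\left(s,D \right)} = -4 + \left(\left(3 - 2 + s \left(-2\right)\right) + s\right) = -4 + \left(\left(3 - 2 - 2 s\right) + s\right) = -4 + \left(\left(1 - 2 s\right) + s\right) = -4 - \left(-1 + s\right) = -3 - s$)
$6 h{\left(o{\left(X{\left(-2,-4 \right)} \right)},10 \right)} = 6 \left(-3 - 3 \left(-1 + 3\right)\right) = 6 \left(-3 - 3 \cdot 2\right) = 6 \left(-3 - 6\right) = 6 \left(-9\right) = -54$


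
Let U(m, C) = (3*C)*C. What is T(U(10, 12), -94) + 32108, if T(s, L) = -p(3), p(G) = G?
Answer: 32105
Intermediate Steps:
U(m, C) = 3*C²
T(s, L) = -3 (T(s, L) = -1*3 = -3)
T(U(10, 12), -94) + 32108 = -3 + 32108 = 32105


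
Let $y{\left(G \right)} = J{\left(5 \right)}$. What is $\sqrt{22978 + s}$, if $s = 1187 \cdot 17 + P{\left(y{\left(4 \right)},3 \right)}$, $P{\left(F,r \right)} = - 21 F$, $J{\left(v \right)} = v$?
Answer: $2 \sqrt{10763} \approx 207.49$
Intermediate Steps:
$y{\left(G \right)} = 5$
$s = 20074$ ($s = 1187 \cdot 17 - 105 = 20179 - 105 = 20074$)
$\sqrt{22978 + s} = \sqrt{22978 + 20074} = \sqrt{43052} = 2 \sqrt{10763}$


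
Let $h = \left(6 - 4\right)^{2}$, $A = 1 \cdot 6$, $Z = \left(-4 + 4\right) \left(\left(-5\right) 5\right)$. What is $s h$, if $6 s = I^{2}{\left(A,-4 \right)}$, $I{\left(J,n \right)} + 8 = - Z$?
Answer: $\frac{128}{3} \approx 42.667$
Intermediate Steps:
$Z = 0$ ($Z = 0 \left(-25\right) = 0$)
$A = 6$
$I{\left(J,n \right)} = -8$ ($I{\left(J,n \right)} = -8 - 0 = -8 + 0 = -8$)
$h = 4$ ($h = 2^{2} = 4$)
$s = \frac{32}{3}$ ($s = \frac{\left(-8\right)^{2}}{6} = \frac{1}{6} \cdot 64 = \frac{32}{3} \approx 10.667$)
$s h = \frac{32}{3} \cdot 4 = \frac{128}{3}$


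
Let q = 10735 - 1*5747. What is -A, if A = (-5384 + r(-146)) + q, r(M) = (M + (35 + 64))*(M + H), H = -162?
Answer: -14080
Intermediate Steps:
r(M) = (-162 + M)*(99 + M) (r(M) = (M + (35 + 64))*(M - 162) = (M + 99)*(-162 + M) = (99 + M)*(-162 + M) = (-162 + M)*(99 + M))
q = 4988 (q = 10735 - 5747 = 4988)
A = 14080 (A = (-5384 + (-16038 + (-146)² - 63*(-146))) + 4988 = (-5384 + (-16038 + 21316 + 9198)) + 4988 = (-5384 + 14476) + 4988 = 9092 + 4988 = 14080)
-A = -1*14080 = -14080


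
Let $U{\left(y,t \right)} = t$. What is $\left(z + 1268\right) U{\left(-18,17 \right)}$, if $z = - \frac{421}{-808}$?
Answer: $\frac{17424405}{808} \approx 21565.0$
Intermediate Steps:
$z = \frac{421}{808}$ ($z = \left(-421\right) \left(- \frac{1}{808}\right) = \frac{421}{808} \approx 0.52104$)
$\left(z + 1268\right) U{\left(-18,17 \right)} = \left(\frac{421}{808} + 1268\right) 17 = \frac{1024965}{808} \cdot 17 = \frac{17424405}{808}$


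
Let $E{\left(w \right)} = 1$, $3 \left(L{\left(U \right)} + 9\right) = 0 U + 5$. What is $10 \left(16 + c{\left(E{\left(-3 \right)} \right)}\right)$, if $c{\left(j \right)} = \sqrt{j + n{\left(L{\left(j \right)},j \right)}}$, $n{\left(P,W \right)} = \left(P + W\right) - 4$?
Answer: $160 + \frac{20 i \sqrt{21}}{3} \approx 160.0 + 30.551 i$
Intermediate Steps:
$L{\left(U \right)} = - \frac{22}{3}$ ($L{\left(U \right)} = -9 + \frac{0 U + 5}{3} = -9 + \frac{0 + 5}{3} = -9 + \frac{1}{3} \cdot 5 = -9 + \frac{5}{3} = - \frac{22}{3}$)
$n{\left(P,W \right)} = -4 + P + W$
$c{\left(j \right)} = \sqrt{- \frac{34}{3} + 2 j}$ ($c{\left(j \right)} = \sqrt{j - \left(\frac{34}{3} - j\right)} = \sqrt{j + \left(- \frac{34}{3} + j\right)} = \sqrt{- \frac{34}{3} + 2 j}$)
$10 \left(16 + c{\left(E{\left(-3 \right)} \right)}\right) = 10 \left(16 + \frac{\sqrt{-102 + 18 \cdot 1}}{3}\right) = 10 \left(16 + \frac{\sqrt{-102 + 18}}{3}\right) = 10 \left(16 + \frac{\sqrt{-84}}{3}\right) = 10 \left(16 + \frac{2 i \sqrt{21}}{3}\right) = 160 + \frac{20 i \sqrt{21}}{3}$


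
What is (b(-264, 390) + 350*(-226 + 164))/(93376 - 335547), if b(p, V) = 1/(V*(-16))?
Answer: 135408001/1511147040 ≈ 0.089606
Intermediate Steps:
b(p, V) = -1/(16*V) (b(p, V) = 1/(-16*V) = -1/(16*V))
(b(-264, 390) + 350*(-226 + 164))/(93376 - 335547) = (-1/16/390 + 350*(-226 + 164))/(93376 - 335547) = (-1/16*1/390 + 350*(-62))/(-242171) = (-1/6240 - 21700)*(-1/242171) = -135408001/6240*(-1/242171) = 135408001/1511147040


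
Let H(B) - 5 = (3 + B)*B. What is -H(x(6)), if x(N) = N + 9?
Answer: -275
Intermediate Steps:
x(N) = 9 + N
H(B) = 5 + B*(3 + B) (H(B) = 5 + (3 + B)*B = 5 + B*(3 + B))
-H(x(6)) = -(5 + (9 + 6)**2 + 3*(9 + 6)) = -(5 + 15**2 + 3*15) = -(5 + 225 + 45) = -1*275 = -275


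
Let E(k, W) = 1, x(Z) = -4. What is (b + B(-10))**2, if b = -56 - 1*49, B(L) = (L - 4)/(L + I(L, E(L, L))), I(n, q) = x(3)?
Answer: 10816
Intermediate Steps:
I(n, q) = -4
B(L) = 1 (B(L) = (L - 4)/(L - 4) = (-4 + L)/(-4 + L) = 1)
b = -105 (b = -56 - 49 = -105)
(b + B(-10))**2 = (-105 + 1)**2 = (-104)**2 = 10816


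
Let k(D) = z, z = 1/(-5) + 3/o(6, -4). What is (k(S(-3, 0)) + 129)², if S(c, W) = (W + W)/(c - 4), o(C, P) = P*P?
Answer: 106481761/6400 ≈ 16638.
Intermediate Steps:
o(C, P) = P²
S(c, W) = 2*W/(-4 + c) (S(c, W) = (2*W)/(-4 + c) = 2*W/(-4 + c))
z = -1/80 (z = 1/(-5) + 3/((-4)²) = 1*(-⅕) + 3/16 = -⅕ + 3*(1/16) = -⅕ + 3/16 = -1/80 ≈ -0.012500)
k(D) = -1/80
(k(S(-3, 0)) + 129)² = (-1/80 + 129)² = (10319/80)² = 106481761/6400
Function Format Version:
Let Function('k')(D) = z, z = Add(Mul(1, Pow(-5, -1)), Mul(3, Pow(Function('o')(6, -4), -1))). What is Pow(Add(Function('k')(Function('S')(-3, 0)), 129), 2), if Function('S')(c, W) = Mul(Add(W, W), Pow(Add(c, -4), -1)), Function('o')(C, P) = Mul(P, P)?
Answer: Rational(106481761, 6400) ≈ 16638.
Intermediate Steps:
Function('o')(C, P) = Pow(P, 2)
Function('S')(c, W) = Mul(2, W, Pow(Add(-4, c), -1)) (Function('S')(c, W) = Mul(Mul(2, W), Pow(Add(-4, c), -1)) = Mul(2, W, Pow(Add(-4, c), -1)))
z = Rational(-1, 80) (z = Add(Mul(1, Pow(-5, -1)), Mul(3, Pow(Pow(-4, 2), -1))) = Add(Mul(1, Rational(-1, 5)), Mul(3, Pow(16, -1))) = Add(Rational(-1, 5), Mul(3, Rational(1, 16))) = Add(Rational(-1, 5), Rational(3, 16)) = Rational(-1, 80) ≈ -0.012500)
Function('k')(D) = Rational(-1, 80)
Pow(Add(Function('k')(Function('S')(-3, 0)), 129), 2) = Pow(Add(Rational(-1, 80), 129), 2) = Pow(Rational(10319, 80), 2) = Rational(106481761, 6400)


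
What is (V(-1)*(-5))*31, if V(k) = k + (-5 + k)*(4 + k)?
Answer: 2945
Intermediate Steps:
(V(-1)*(-5))*31 = ((-20 + (-1)²)*(-5))*31 = ((-20 + 1)*(-5))*31 = -19*(-5)*31 = 95*31 = 2945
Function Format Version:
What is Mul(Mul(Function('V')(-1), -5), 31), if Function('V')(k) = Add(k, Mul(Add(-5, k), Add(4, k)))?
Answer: 2945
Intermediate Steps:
Mul(Mul(Function('V')(-1), -5), 31) = Mul(Mul(Add(-20, Pow(-1, 2)), -5), 31) = Mul(Mul(Add(-20, 1), -5), 31) = Mul(Mul(-19, -5), 31) = Mul(95, 31) = 2945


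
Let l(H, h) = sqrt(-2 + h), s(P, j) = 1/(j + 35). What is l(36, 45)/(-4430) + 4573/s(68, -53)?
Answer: -82314 - sqrt(43)/4430 ≈ -82314.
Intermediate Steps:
s(P, j) = 1/(35 + j)
l(36, 45)/(-4430) + 4573/s(68, -53) = sqrt(-2 + 45)/(-4430) + 4573/(1/(35 - 53)) = sqrt(43)*(-1/4430) + 4573/(1/(-18)) = -sqrt(43)/4430 + 4573/(-1/18) = -sqrt(43)/4430 + 4573*(-18) = -sqrt(43)/4430 - 82314 = -82314 - sqrt(43)/4430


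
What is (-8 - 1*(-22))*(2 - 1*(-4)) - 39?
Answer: 45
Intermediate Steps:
(-8 - 1*(-22))*(2 - 1*(-4)) - 39 = (-8 + 22)*(2 + 4) - 39 = 14*6 - 39 = 84 - 39 = 45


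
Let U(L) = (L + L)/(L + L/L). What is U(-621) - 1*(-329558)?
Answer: 102163601/310 ≈ 3.2956e+5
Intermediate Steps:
U(L) = 2*L/(1 + L) (U(L) = (2*L)/(L + 1) = (2*L)/(1 + L) = 2*L/(1 + L))
U(-621) - 1*(-329558) = 2*(-621)/(1 - 621) - 1*(-329558) = 2*(-621)/(-620) + 329558 = 2*(-621)*(-1/620) + 329558 = 621/310 + 329558 = 102163601/310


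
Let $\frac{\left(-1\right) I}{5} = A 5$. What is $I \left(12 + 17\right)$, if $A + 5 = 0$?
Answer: $3625$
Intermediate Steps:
$A = -5$ ($A = -5 + 0 = -5$)
$I = 125$ ($I = - 5 \left(\left(-5\right) 5\right) = \left(-5\right) \left(-25\right) = 125$)
$I \left(12 + 17\right) = 125 \left(12 + 17\right) = 125 \cdot 29 = 3625$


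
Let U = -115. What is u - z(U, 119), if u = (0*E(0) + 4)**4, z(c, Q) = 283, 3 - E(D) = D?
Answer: -27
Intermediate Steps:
E(D) = 3 - D
u = 256 (u = (0*(3 - 1*0) + 4)**4 = (0*(3 + 0) + 4)**4 = (0*3 + 4)**4 = (0 + 4)**4 = 4**4 = 256)
u - z(U, 119) = 256 - 1*283 = 256 - 283 = -27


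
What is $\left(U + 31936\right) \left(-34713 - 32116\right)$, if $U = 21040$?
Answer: $-3540333104$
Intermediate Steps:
$\left(U + 31936\right) \left(-34713 - 32116\right) = \left(21040 + 31936\right) \left(-34713 - 32116\right) = 52976 \left(-66829\right) = -3540333104$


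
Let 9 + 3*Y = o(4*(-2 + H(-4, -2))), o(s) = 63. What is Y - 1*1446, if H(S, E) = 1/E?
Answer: -1428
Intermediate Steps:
Y = 18 (Y = -3 + (⅓)*63 = -3 + 21 = 18)
Y - 1*1446 = 18 - 1*1446 = 18 - 1446 = -1428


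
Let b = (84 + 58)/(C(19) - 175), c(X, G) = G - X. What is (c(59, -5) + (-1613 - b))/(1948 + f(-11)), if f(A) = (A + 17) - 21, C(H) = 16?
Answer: -266501/307347 ≈ -0.86710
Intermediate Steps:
b = -142/159 (b = (84 + 58)/(16 - 175) = 142/(-159) = 142*(-1/159) = -142/159 ≈ -0.89308)
f(A) = -4 + A (f(A) = (17 + A) - 21 = -4 + A)
(c(59, -5) + (-1613 - b))/(1948 + f(-11)) = ((-5 - 1*59) + (-1613 - 1*(-142/159)))/(1948 + (-4 - 11)) = ((-5 - 59) + (-1613 + 142/159))/(1948 - 15) = (-64 - 256325/159)/1933 = -266501/159*1/1933 = -266501/307347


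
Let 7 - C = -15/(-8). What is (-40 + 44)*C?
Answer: 41/2 ≈ 20.500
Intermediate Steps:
C = 41/8 (C = 7 - (-15)/(-8) = 7 - (-15)*(-1)/8 = 7 - 1*15/8 = 7 - 15/8 = 41/8 ≈ 5.1250)
(-40 + 44)*C = (-40 + 44)*(41/8) = 4*(41/8) = 41/2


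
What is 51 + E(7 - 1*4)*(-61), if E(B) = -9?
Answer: 600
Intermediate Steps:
51 + E(7 - 1*4)*(-61) = 51 - 9*(-61) = 51 + 549 = 600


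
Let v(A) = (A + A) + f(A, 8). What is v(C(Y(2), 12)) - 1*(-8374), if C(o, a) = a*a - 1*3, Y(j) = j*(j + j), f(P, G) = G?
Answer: 8664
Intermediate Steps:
Y(j) = 2*j**2 (Y(j) = j*(2*j) = 2*j**2)
C(o, a) = -3 + a**2 (C(o, a) = a**2 - 3 = -3 + a**2)
v(A) = 8 + 2*A (v(A) = (A + A) + 8 = 2*A + 8 = 8 + 2*A)
v(C(Y(2), 12)) - 1*(-8374) = (8 + 2*(-3 + 12**2)) - 1*(-8374) = (8 + 2*(-3 + 144)) + 8374 = (8 + 2*141) + 8374 = (8 + 282) + 8374 = 290 + 8374 = 8664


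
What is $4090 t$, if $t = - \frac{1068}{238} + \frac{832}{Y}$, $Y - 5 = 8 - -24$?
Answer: $\frac{324132500}{4403} \approx 73616.0$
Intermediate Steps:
$Y = 37$ ($Y = 5 + \left(8 - -24\right) = 5 + \left(8 + 24\right) = 5 + 32 = 37$)
$t = \frac{79250}{4403}$ ($t = - \frac{1068}{238} + \frac{832}{37} = \left(-1068\right) \frac{1}{238} + 832 \cdot \frac{1}{37} = - \frac{534}{119} + \frac{832}{37} = \frac{79250}{4403} \approx 17.999$)
$4090 t = 4090 \cdot \frac{79250}{4403} = \frac{324132500}{4403}$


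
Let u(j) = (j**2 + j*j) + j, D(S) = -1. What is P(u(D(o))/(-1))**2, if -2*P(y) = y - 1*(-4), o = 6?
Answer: 9/4 ≈ 2.2500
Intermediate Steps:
u(j) = j + 2*j**2 (u(j) = (j**2 + j**2) + j = 2*j**2 + j = j + 2*j**2)
P(y) = -2 - y/2 (P(y) = -(y - 1*(-4))/2 = -(y + 4)/2 = -(4 + y)/2 = -2 - y/2)
P(u(D(o))/(-1))**2 = (-2 - (-(1 + 2*(-1)))/(2*(-1)))**2 = (-2 - (-(1 - 2))*(-1)/2)**2 = (-2 - (-1*(-1))*(-1)/2)**2 = (-2 - (-1)/2)**2 = (-2 - 1/2*(-1))**2 = (-2 + 1/2)**2 = (-3/2)**2 = 9/4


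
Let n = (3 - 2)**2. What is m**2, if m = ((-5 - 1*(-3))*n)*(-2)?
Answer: 16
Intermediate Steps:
n = 1 (n = 1**2 = 1)
m = 4 (m = ((-5 - 1*(-3))*1)*(-2) = ((-5 + 3)*1)*(-2) = -2*1*(-2) = -2*(-2) = 4)
m**2 = 4**2 = 16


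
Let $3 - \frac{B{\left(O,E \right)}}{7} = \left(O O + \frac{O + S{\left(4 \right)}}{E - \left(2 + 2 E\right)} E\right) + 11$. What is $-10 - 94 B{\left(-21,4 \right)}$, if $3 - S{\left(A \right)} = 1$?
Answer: $\frac{911300}{3} \approx 3.0377 \cdot 10^{5}$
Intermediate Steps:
$S{\left(A \right)} = 2$ ($S{\left(A \right)} = 3 - 1 = 2$)
$B{\left(O,E \right)} = -56 - 7 O^{2} - \frac{7 E \left(2 + O\right)}{-2 - E}$ ($B{\left(O,E \right)} = 21 - 7 \left(\left(O O + \frac{O + 2}{E - \left(2 + 2 E\right)} E\right) + 11\right) = 21 - 7 \left(\left(O^{2} + \frac{2 + O}{E - \left(2 + 2 E\right)} E\right) + 11\right) = 21 - 7 \left(\left(O^{2} + \frac{2 + O}{-2 - E} E\right) + 11\right) = 21 - 7 \left(\left(O^{2} + \frac{E \left(2 + O\right)}{-2 - E}\right) + 11\right) = 21 - 7 \left(11 + O^{2} + \frac{E \left(2 + O\right)}{-2 - E}\right) = 21 - \left(77 + 7 O^{2} + \frac{7 E \left(2 + O\right)}{-2 - E}\right) = -56 - 7 O^{2} - \frac{7 E \left(2 + O\right)}{-2 - E}$)
$-10 - 94 B{\left(-21,4 \right)} = -10 - 94 \frac{7 \left(-16 - 24 - 2 \left(-21\right)^{2} + 4 \left(-21\right) - 4 \left(-21\right)^{2}\right)}{2 + 4} = -10 - 94 \frac{7 \left(-16 - 24 - 882 - 84 - 4 \cdot 441\right)}{6} = -10 - 94 \cdot 7 \cdot \frac{1}{6} \left(-16 - 24 - 882 - 84 - 1764\right) = -10 - 94 \cdot 7 \cdot \frac{1}{6} \left(-2770\right) = -10 - - \frac{911330}{3} = -10 + \frac{911330}{3} = \frac{911300}{3}$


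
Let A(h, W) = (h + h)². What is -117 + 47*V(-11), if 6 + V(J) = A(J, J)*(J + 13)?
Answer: 45097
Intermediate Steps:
A(h, W) = 4*h² (A(h, W) = (2*h)² = 4*h²)
V(J) = -6 + 4*J²*(13 + J) (V(J) = -6 + (4*J²)*(J + 13) = -6 + (4*J²)*(13 + J) = -6 + 4*J²*(13 + J))
-117 + 47*V(-11) = -117 + 47*(-6 + 4*(-11)³ + 52*(-11)²) = -117 + 47*(-6 + 4*(-1331) + 52*121) = -117 + 47*(-6 - 5324 + 6292) = -117 + 47*962 = -117 + 45214 = 45097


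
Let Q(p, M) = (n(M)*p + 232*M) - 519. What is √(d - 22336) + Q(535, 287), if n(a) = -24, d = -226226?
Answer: 53225 + 3*I*√27618 ≈ 53225.0 + 498.56*I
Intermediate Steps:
Q(p, M) = -519 - 24*p + 232*M (Q(p, M) = (-24*p + 232*M) - 519 = -519 - 24*p + 232*M)
√(d - 22336) + Q(535, 287) = √(-226226 - 22336) + (-519 - 24*535 + 232*287) = √(-248562) + (-519 - 12840 + 66584) = 3*I*√27618 + 53225 = 53225 + 3*I*√27618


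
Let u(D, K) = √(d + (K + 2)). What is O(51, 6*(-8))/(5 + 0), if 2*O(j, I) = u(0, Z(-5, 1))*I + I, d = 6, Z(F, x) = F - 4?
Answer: -24/5 - 24*I/5 ≈ -4.8 - 4.8*I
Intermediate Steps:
Z(F, x) = -4 + F
u(D, K) = √(8 + K) (u(D, K) = √(6 + (K + 2)) = √(6 + (2 + K)) = √(8 + K))
O(j, I) = I/2 + I*I/2 (O(j, I) = (√(8 + (-4 - 5))*I + I)/2 = (√(8 - 9)*I + I)/2 = (√(-1)*I + I)/2 = (I*I + I)/2 = (I + I*I)/2 = I/2 + I*I/2)
O(51, 6*(-8))/(5 + 0) = ((6*(-8))*(1 + I)/2)/(5 + 0) = ((½)*(-48)*(1 + I))/5 = (-24 - 24*I)/5 = -24/5 - 24*I/5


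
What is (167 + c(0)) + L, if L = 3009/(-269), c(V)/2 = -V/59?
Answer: 41914/269 ≈ 155.81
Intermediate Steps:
c(V) = -2*V/59 (c(V) = 2*(-V/59) = -2*V/59)
L = -3009/269 (L = 3009*(-1/269) = -3009/269 ≈ -11.186)
(167 + c(0)) + L = (167 - 2/59*0) - 3009/269 = (167 + 0) - 3009/269 = 167 - 3009/269 = 41914/269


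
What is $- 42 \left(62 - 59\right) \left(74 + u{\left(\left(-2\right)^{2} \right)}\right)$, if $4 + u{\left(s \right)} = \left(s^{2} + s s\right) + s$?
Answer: $-13356$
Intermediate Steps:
$u{\left(s \right)} = -4 + s + 2 s^{2}$ ($u{\left(s \right)} = -4 + \left(\left(s^{2} + s s\right) + s\right) = -4 + \left(\left(s^{2} + s^{2}\right) + s\right) = -4 + \left(2 s^{2} + s\right) = -4 + \left(s + 2 s^{2}\right) = -4 + s + 2 s^{2}$)
$- 42 \left(62 - 59\right) \left(74 + u{\left(\left(-2\right)^{2} \right)}\right) = - 42 \left(62 - 59\right) \left(74 + \left(-4 + \left(-2\right)^{2} + 2 \left(\left(-2\right)^{2}\right)^{2}\right)\right) = - 42 \cdot 3 \left(74 + \left(-4 + 4 + 2 \cdot 4^{2}\right)\right) = - 42 \cdot 3 \left(74 + \left(-4 + 4 + 2 \cdot 16\right)\right) = - 42 \cdot 3 \left(74 + \left(-4 + 4 + 32\right)\right) = - 42 \cdot 3 \left(74 + 32\right) = - 42 \cdot 3 \cdot 106 = \left(-42\right) 318 = -13356$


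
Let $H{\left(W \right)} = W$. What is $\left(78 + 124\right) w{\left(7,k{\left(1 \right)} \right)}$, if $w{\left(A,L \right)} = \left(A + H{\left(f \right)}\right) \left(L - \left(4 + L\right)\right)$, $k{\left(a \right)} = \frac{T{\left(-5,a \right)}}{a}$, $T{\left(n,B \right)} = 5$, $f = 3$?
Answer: $-8080$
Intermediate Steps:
$k{\left(a \right)} = \frac{5}{a}$
$w{\left(A,L \right)} = -12 - 4 A$ ($w{\left(A,L \right)} = \left(A + 3\right) \left(L - \left(4 + L\right)\right) = \left(3 + A\right) \left(-4\right) = -12 - 4 A$)
$\left(78 + 124\right) w{\left(7,k{\left(1 \right)} \right)} = \left(78 + 124\right) \left(-12 - 28\right) = 202 \left(-12 - 28\right) = 202 \left(-40\right) = -8080$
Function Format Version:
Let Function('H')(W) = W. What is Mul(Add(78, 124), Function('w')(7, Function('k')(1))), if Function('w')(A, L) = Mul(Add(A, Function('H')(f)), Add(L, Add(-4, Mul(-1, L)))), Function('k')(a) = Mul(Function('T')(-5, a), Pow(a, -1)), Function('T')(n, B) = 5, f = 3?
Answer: -8080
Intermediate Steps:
Function('k')(a) = Mul(5, Pow(a, -1))
Function('w')(A, L) = Add(-12, Mul(-4, A)) (Function('w')(A, L) = Mul(Add(A, 3), Add(L, Add(-4, Mul(-1, L)))) = Mul(Add(3, A), -4) = Add(-12, Mul(-4, A)))
Mul(Add(78, 124), Function('w')(7, Function('k')(1))) = Mul(Add(78, 124), Add(-12, Mul(-4, 7))) = Mul(202, Add(-12, -28)) = Mul(202, -40) = -8080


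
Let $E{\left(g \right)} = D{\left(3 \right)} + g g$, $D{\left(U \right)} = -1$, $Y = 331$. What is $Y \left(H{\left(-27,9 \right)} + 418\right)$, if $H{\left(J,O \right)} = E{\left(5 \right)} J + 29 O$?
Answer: $10261$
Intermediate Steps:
$E{\left(g \right)} = -1 + g^{2}$ ($E{\left(g \right)} = -1 + g g = -1 + g^{2}$)
$H{\left(J,O \right)} = 24 J + 29 O$ ($H{\left(J,O \right)} = \left(-1 + 5^{2}\right) J + 29 O = \left(-1 + 25\right) J + 29 O = 24 J + 29 O$)
$Y \left(H{\left(-27,9 \right)} + 418\right) = 331 \left(\left(24 \left(-27\right) + 29 \cdot 9\right) + 418\right) = 331 \left(\left(-648 + 261\right) + 418\right) = 331 \left(-387 + 418\right) = 331 \cdot 31 = 10261$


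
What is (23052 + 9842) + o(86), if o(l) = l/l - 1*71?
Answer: 32824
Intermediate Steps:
o(l) = -70 (o(l) = 1 - 71 = -70)
(23052 + 9842) + o(86) = (23052 + 9842) - 70 = 32894 - 70 = 32824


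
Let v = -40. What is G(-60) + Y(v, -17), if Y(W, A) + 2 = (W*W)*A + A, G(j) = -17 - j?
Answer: -27176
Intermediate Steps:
Y(W, A) = -2 + A + A*W² (Y(W, A) = -2 + ((W*W)*A + A) = -2 + (W²*A + A) = -2 + (A*W² + A) = -2 + (A + A*W²) = -2 + A + A*W²)
G(-60) + Y(v, -17) = (-17 - 1*(-60)) + (-2 - 17 - 17*(-40)²) = (-17 + 60) + (-2 - 17 - 17*1600) = 43 + (-2 - 17 - 27200) = 43 - 27219 = -27176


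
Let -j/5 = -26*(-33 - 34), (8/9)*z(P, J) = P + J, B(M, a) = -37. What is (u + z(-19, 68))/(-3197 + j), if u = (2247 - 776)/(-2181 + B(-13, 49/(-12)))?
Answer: -483185/105638904 ≈ -0.0045739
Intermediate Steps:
z(P, J) = 9*J/8 + 9*P/8 (z(P, J) = 9*(P + J)/8 = 9*(J + P)/8 = 9*J/8 + 9*P/8)
j = -8710 (j = -(-130)*(-33 - 34) = -(-130)*(-67) = -5*1742 = -8710)
u = -1471/2218 (u = (2247 - 776)/(-2181 - 37) = 1471/(-2218) = 1471*(-1/2218) = -1471/2218 ≈ -0.66321)
(u + z(-19, 68))/(-3197 + j) = (-1471/2218 + ((9/8)*68 + (9/8)*(-19)))/(-3197 - 8710) = (-1471/2218 + (153/2 - 171/8))/(-11907) = (-1471/2218 + 441/8)*(-1/11907) = (483185/8872)*(-1/11907) = -483185/105638904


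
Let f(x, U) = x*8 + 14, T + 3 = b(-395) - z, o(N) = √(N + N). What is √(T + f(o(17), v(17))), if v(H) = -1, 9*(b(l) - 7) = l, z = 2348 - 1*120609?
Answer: 2*√(266029 + 18*√34)/3 ≈ 343.92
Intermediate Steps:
z = -118261 (z = 2348 - 120609 = -118261)
b(l) = 7 + l/9
o(N) = √2*√N (o(N) = √(2*N) = √2*√N)
T = 1063990/9 (T = -3 + ((7 + (⅑)*(-395)) - 1*(-118261)) = -3 + ((7 - 395/9) + 118261) = -3 + (-332/9 + 118261) = -3 + 1064017/9 = 1063990/9 ≈ 1.1822e+5)
f(x, U) = 14 + 8*x (f(x, U) = 8*x + 14 = 14 + 8*x)
√(T + f(o(17), v(17))) = √(1063990/9 + (14 + 8*(√2*√17))) = √(1063990/9 + (14 + 8*√34)) = √(1064116/9 + 8*√34)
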